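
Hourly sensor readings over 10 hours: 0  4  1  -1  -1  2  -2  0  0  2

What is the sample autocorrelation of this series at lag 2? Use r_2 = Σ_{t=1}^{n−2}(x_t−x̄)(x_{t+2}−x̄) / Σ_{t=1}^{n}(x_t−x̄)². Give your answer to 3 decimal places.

-0.175

Mean x̄ = (0 + 4 + 1 − 1 − 1 + 2 − 2 + 0 + 0 + 2)/10 = 0.5000
Numerator Σ_{t=1}^{8}(x_t−x̄)(x_{t+2}−x̄) = -5.0000
Denominator Σ(x_t−x̄)² = 28.5000
r_2 = -5.0000 / 28.5000 = -0.175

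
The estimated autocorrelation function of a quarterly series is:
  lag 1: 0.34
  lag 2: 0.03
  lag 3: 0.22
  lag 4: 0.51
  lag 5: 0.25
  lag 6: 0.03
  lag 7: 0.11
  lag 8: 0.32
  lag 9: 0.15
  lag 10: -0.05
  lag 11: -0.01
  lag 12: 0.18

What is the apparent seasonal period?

4

The largest autocorrelation is r_4 = 0.51; the remaining lags stay at or below 0.34. The elevated value at lag 1 (0.34), dropping to 0.03 at lag 2, reflects decaying short-term dependence rather than seasonality.
The dominant spike at lag 4 indicates a seasonal period of 4.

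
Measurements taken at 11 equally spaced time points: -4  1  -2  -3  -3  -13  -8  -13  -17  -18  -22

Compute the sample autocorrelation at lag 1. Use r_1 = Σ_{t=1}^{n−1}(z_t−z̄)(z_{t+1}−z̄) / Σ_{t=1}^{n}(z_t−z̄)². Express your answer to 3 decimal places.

0.656

Mean z̄ = (-4 + 1 − 2 − 3 − 3 − 13 − 8 − 13 − 17 − 18 − 22)/11 = -9.2727
Numerator Σ_{t=1}^{10}(z_t−z̄)(z_{t+1}−z̄) = 388.2893
Denominator Σ(z_t−z̄)² = 592.1818
r_1 = 388.2893 / 592.1818 = 0.656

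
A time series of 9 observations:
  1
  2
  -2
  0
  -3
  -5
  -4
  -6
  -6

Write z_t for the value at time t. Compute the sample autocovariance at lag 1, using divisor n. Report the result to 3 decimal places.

4.497

Mean z̄ = (1 + 2 − 2 + 0 − 3 − 5 − 4 − 6 − 6)/9 = -2.5556
Σ_{t=1}^{8}(z_t−z̄)(z_{t+1}−z̄) = 40.4691
γ_1 = 40.4691 / 9 = 4.497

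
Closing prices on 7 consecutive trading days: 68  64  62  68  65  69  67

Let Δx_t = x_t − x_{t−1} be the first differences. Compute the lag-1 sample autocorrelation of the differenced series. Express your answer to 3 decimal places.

First differences Δx: -4, -2, 6, -3, 4, -2
Mean of differences = -0.1667
Numerator Σ(Δx_t−Δx̄)(Δx_{t+1}−Δx̄) = -41.1944
Denominator Σ(Δx_t−Δx̄)² = 84.8333
r_1(Δx) = -41.1944 / 84.8333 = -0.486

-0.486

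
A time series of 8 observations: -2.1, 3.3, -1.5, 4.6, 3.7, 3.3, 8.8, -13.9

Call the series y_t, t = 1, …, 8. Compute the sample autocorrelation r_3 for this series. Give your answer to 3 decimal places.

-0.066

Mean ȳ = (-2.1 + 3.3 − 1.5 + 4.6 + 3.7 + 3.3 + 8.8 − 13.9)/8 = 0.7750
Deviations from mean: -2.8750, 2.5250, -2.2750, 3.8250, 2.9250, 2.5250, 8.0250, -14.6750
Numerator Σ_{t=1}^{5}(y_t−ȳ)(y_{t+3}−ȳ) = -21.5844
Denominator Σ(y_t−ȳ)² = 329.1350
r_3 = -21.5844 / 329.1350 = -0.066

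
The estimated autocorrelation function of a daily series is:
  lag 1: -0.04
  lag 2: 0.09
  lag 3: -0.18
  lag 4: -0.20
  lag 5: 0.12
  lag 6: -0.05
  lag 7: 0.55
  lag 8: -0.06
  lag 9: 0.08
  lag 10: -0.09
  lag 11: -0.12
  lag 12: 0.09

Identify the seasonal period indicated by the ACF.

7

The largest autocorrelation is r_7 = 0.55; the remaining lags stay at or below 0.12.
The dominant spike at lag 7 indicates a seasonal period of 7.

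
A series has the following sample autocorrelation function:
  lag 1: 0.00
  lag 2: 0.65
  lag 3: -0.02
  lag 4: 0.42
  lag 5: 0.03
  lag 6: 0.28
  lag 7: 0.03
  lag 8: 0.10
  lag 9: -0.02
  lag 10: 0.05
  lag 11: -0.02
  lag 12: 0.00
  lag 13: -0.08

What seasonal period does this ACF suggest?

The largest autocorrelation is r_2 = 0.65, with weaker echoes at lags 4 (0.42) and 6 (0.28); the remaining lags stay at or below 0.10.
The dominant spike at lag 2 indicates a seasonal period of 2.

2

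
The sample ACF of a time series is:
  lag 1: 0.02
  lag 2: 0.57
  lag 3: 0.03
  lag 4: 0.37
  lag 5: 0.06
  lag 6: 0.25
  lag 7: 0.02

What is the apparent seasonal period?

The largest autocorrelation is r_2 = 0.57, with weaker echoes at lags 4 (0.37) and 6 (0.25); the remaining lags stay at or below 0.06.
The dominant spike at lag 2 indicates a seasonal period of 2.

2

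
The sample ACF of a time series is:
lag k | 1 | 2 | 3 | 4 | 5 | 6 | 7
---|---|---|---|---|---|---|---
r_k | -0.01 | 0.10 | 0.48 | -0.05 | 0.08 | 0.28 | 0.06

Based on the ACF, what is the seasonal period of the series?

The largest autocorrelation is r_3 = 0.48, with a weaker echo at lag 6 (0.28); the remaining lags stay at or below 0.10.
The dominant spike at lag 3 indicates a seasonal period of 3.

3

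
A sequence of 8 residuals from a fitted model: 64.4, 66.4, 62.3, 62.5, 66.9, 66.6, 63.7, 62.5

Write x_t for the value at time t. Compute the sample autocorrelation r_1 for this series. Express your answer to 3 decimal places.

0.011

Mean x̄ = (64.4 + 66.4 + 62.3 + 62.5 + 66.9 + 66.6 + 63.7 + 62.5)/8 = 64.4125
Σ(x_t−x̄)(x_{t+1}−x̄) = (-0.0248) + (-4.1986) + (4.0402) + (-4.7573) + (5.4414) + (-1.5586) + (1.3627) = 0.3048
Denominator Σ(x_t−x̄)² = 27.2088
r_1 = 0.3048 / 27.2088 = 0.011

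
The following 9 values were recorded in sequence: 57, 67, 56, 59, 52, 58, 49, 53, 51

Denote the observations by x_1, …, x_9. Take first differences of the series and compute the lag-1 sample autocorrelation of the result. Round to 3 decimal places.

First differences Δx: 10, -11, 3, -7, 6, -9, 4, -2
Mean of differences = -0.7500
Numerator Σ(Δx_t−Δx̄)(Δx_{t+1}−Δx̄) = -315.0625
Denominator Σ(Δx_t−Δx̄)² = 411.5000
r_1(Δx) = -315.0625 / 411.5000 = -0.766

-0.766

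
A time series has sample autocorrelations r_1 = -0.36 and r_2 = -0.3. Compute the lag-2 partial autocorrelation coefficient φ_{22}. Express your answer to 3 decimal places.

-0.494

φ_{22} = (r_2 − r_1²) / (1 − r_1²)
r_1² = (-0.36)² = 0.1296
Numerator = -0.3 − 0.1296 = -0.4296; denominator = 1 − 0.1296 = 0.8704
φ_{22} = -0.4296 / 0.8704 = -0.494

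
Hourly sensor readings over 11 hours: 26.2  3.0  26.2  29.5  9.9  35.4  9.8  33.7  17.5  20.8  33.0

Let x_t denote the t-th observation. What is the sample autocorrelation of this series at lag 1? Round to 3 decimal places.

Mean x̄ = (26.2 + 3.0 + 26.2 + 29.5 + 9.9 + 35.4 + 9.8 + 33.7 + 17.5 + 20.8 + 33.0)/11 = 22.2727
Numerator Σ_{t=1}^{10}(x_t−x̄)(x_{t+1}−x̄) = -744.4071
Denominator Σ(x_t−x̄)² = 1206.1018
r_1 = -744.4071 / 1206.1018 = -0.617

-0.617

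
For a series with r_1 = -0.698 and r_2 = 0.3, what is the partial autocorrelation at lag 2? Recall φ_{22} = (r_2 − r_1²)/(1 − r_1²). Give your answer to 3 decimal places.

φ_{22} = (r_2 − r_1²) / (1 − r_1²)
r_1² = (-0.698)² = 0.487204
Numerator = 0.3 − 0.4872 = -0.1872; denominator = 1 − 0.4872 = 0.5128
φ_{22} = -0.1872 / 0.5128 = -0.365

-0.365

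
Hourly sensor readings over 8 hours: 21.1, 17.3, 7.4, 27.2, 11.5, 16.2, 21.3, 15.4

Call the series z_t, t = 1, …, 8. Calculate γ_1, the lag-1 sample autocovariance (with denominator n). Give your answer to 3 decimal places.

-20.179

Mean z̄ = (21.1 + 17.3 + 7.4 + 27.2 + 11.5 + 16.2 + 21.3 + 15.4)/8 = 17.1750
Σ_{t=1}^{7}(z_t−z̄)(z_{t+1}−z̄) = -161.4281
γ_1 = -161.4281 / 8 = -20.179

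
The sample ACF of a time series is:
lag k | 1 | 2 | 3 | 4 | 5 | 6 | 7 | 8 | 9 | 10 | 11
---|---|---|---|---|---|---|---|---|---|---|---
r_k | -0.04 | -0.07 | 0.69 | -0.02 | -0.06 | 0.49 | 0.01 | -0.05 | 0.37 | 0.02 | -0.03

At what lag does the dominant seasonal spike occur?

3

The largest autocorrelation is r_3 = 0.69, with weaker echoes at lags 6 (0.49) and 9 (0.37); the remaining lags stay at or below 0.02.
The dominant spike at lag 3 indicates a seasonal period of 3.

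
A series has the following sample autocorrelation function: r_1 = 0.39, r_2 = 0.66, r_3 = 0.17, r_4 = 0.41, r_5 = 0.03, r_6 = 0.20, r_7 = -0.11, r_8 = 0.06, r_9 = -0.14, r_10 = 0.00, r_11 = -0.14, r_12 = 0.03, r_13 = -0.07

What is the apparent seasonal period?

The largest autocorrelation is r_2 = 0.66, with a weaker echo at lag 4 (0.41); the remaining lags stay at or below 0.39.
The dominant spike at lag 2 indicates a seasonal period of 2.

2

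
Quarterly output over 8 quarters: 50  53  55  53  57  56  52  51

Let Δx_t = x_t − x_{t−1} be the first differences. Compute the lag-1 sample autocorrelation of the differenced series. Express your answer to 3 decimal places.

First differences Δx: 3, 2, -2, 4, -1, -4, -1
Mean of differences = 0.1429
Numerator Σ(Δx_t−Δx̄)(Δx_{t+1}−Δx̄) = -1.8776
Denominator Σ(Δx_t−Δx̄)² = 50.8571
r_1(Δx) = -1.8776 / 50.8571 = -0.037

-0.037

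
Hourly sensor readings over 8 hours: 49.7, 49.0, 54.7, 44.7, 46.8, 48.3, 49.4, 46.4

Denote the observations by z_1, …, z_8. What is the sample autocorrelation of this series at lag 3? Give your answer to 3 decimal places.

Mean z̄ = (49.7 + 49.0 + 54.7 + 44.7 + 46.8 + 48.3 + 49.4 + 46.4)/8 = 48.6250
Σ(z_t−z̄)(z_{t+3}−z̄) = (-4.2194) + (-0.6844) + (-1.9744) + (-3.0419) + (4.0606) = -5.8594
Denominator Σ(z_t−z̄)² = 62.5950
r_3 = -5.8594 / 62.5950 = -0.094

-0.094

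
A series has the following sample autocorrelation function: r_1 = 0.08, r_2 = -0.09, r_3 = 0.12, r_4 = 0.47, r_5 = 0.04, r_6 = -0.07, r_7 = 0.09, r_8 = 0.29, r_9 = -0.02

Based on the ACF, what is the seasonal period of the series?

The largest autocorrelation is r_4 = 0.47, with a weaker echo at lag 8 (0.29); the remaining lags stay at or below 0.12.
The dominant spike at lag 4 indicates a seasonal period of 4.

4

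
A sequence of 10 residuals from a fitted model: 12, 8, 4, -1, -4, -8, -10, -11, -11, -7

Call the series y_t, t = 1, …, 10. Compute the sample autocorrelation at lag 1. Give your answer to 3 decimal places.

Mean ȳ = (12 + 8 + 4 − 1 − 4 − 8 − 10 − 11 − 11 − 7)/10 = -2.8000
Numerator Σ_{t=1}^{9}(y_t−ȳ)(y_{t+1}−ȳ) = 447.7600
Denominator Σ(y_t−ȳ)² = 617.6000
r_1 = 447.7600 / 617.6000 = 0.725

0.725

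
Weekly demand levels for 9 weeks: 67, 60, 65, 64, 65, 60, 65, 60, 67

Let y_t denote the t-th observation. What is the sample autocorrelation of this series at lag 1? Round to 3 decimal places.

-0.634

Mean ȳ = (67 + 60 + 65 + 64 + 65 + 60 + 65 + 60 + 67)/9 = 63.6667
Numerator Σ_{t=1}^{8}(y_t−ȳ)(y_{t+1}−ȳ) = -43.1111
Denominator Σ(y_t−ȳ)² = 68.0000
r_1 = -43.1111 / 68.0000 = -0.634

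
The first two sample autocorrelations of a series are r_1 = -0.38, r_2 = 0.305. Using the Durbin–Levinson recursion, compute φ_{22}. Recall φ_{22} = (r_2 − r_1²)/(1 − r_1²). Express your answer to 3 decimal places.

φ_{22} = (r_2 − r_1²) / (1 − r_1²)
r_1² = (-0.38)² = 0.1444
Numerator = 0.305 − 0.1444 = 0.1606; denominator = 1 − 0.1444 = 0.8556
φ_{22} = 0.1606 / 0.8556 = 0.188

0.188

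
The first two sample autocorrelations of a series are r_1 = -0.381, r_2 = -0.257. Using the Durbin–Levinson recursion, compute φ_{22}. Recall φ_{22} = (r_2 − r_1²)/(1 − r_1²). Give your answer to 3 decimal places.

-0.470

φ_{22} = (r_2 − r_1²) / (1 − r_1²)
r_1² = (-0.381)² = 0.145161
Numerator = -0.257 − 0.1452 = -0.4022; denominator = 1 − 0.1452 = 0.8548
φ_{22} = -0.4022 / 0.8548 = -0.470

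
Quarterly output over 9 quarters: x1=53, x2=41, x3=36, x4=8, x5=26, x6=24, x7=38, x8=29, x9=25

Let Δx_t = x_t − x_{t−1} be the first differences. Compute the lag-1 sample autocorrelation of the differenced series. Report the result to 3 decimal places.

-0.347

First differences Δx: -12, -5, -28, 18, -2, 14, -9, -4
Mean of differences = -3.5000
Numerator Σ(Δx_t−Δx̄)(Δx_{t+1}−Δx̄) = -512.2500
Denominator Σ(Δx_t−Δx̄)² = 1476.0000
r_1(Δx) = -512.2500 / 1476.0000 = -0.347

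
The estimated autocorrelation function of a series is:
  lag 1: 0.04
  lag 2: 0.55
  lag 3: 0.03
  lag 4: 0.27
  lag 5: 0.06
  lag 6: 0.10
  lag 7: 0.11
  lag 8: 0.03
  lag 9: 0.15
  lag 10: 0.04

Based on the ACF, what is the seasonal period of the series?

2

The largest autocorrelation is r_2 = 0.55, with a weaker echo at lag 4 (0.27); the remaining lags stay at or below 0.15.
The dominant spike at lag 2 indicates a seasonal period of 2.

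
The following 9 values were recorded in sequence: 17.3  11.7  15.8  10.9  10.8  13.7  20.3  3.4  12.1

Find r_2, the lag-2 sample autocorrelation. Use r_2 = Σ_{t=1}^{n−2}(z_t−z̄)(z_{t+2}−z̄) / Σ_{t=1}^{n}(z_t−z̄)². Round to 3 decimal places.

-0.117

Mean z̄ = (17.3 + 11.7 + 15.8 + 10.9 + 10.8 + 13.7 + 20.3 + 3.4 + 12.1)/9 = 12.8889
Numerator Σ_{t=1}^{7}(z_t−z̄)(z_{t+2}−z̄) = -21.5125
Denominator Σ(z_t−z̄)² = 183.9089
r_2 = -21.5125 / 183.9089 = -0.117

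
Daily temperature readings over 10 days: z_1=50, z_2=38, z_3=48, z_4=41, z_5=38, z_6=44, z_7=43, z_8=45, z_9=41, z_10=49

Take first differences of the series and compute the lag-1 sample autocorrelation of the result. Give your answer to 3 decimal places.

First differences Δz: -12, 10, -7, -3, 6, -1, 2, -4, 8
Mean of differences = -0.1111
Numerator Σ(Δz_t−Δz̄)(Δz_{t+1}−Δz̄) = -234.6790
Denominator Σ(Δz_t−Δz̄)² = 422.8889
r_1(Δz) = -234.6790 / 422.8889 = -0.555

-0.555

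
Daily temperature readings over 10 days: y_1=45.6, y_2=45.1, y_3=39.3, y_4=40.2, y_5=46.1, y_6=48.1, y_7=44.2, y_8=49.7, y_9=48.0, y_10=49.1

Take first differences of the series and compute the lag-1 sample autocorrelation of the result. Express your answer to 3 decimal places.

-0.222

First differences Δy: -0.5, -5.8, 0.9, 5.9, 2.0, -3.9, 5.5, -1.7, 1.1
Mean of differences = 0.3889
Numerator Σ(Δy_t−Δȳ)(Δy_{t+1}−Δȳ) = -26.9590
Denominator Σ(Δy_t−Δȳ)² = 121.7089
r_1(Δy) = -26.9590 / 121.7089 = -0.222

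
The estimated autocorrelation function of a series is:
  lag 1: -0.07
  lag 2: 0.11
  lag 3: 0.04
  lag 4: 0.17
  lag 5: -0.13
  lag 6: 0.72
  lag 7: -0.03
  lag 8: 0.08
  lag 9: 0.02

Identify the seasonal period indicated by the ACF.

The largest autocorrelation is r_6 = 0.72; the remaining lags stay at or below 0.17.
The dominant spike at lag 6 indicates a seasonal period of 6.

6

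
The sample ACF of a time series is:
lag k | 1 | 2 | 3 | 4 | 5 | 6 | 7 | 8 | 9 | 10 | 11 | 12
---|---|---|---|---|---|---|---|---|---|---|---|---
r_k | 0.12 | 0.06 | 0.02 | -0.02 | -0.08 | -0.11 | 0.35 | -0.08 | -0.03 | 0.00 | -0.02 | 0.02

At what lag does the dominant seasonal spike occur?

7

The largest autocorrelation is r_7 = 0.35; the remaining lags stay at or below 0.12.
The dominant spike at lag 7 indicates a seasonal period of 7.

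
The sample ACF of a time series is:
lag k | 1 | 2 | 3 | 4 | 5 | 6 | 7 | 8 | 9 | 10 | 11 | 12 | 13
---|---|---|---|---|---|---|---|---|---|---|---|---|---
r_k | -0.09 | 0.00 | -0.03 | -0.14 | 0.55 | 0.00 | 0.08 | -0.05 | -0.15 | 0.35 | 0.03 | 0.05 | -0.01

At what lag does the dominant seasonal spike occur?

5

The largest autocorrelation is r_5 = 0.55, with a weaker echo at lag 10 (0.35); the remaining lags stay at or below 0.08.
The dominant spike at lag 5 indicates a seasonal period of 5.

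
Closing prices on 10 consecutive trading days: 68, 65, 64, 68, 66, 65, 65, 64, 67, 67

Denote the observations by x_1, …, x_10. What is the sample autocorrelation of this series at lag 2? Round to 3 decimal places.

Mean x̄ = (68 + 65 + 64 + 68 + 66 + 65 + 65 + 64 + 67 + 67)/10 = 65.9000
Numerator Σ_{t=1}^{8}(x_t−x̄)(x_{t+2}−x̄) = -9.4200
Denominator Σ(x_t−x̄)² = 20.9000
r_2 = -9.4200 / 20.9000 = -0.451

-0.451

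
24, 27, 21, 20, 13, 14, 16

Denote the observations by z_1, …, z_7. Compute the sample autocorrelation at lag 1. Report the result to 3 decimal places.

Mean z̄ = (24 + 27 + 21 + 20 + 13 + 14 + 16)/7 = 19.2857
Deviations from mean: 4.7143, 7.7143, 1.7143, 0.7143, -6.2857, -5.2857, -3.2857
Σ(z_t−z̄)(z_{t+1}−z̄) = (36.3673) + (13.2245) + (1.2245) + (-4.4898) + (33.2245) + (17.3673) = 96.9184
Denominator Σ(z_t−z̄)² = 163.4286
r_1 = 96.9184 / 163.4286 = 0.593

0.593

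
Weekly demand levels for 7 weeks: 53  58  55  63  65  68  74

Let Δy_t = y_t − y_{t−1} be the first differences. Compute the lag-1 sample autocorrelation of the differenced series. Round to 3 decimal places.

First differences Δy: 5, -3, 8, 2, 3, 6
Mean of differences = 3.5000
Numerator Σ(Δy_t−Δȳ)(Δy_{t+1}−Δȳ) = -46.2500
Denominator Σ(Δy_t−Δȳ)² = 73.5000
r_1(Δy) = -46.2500 / 73.5000 = -0.629

-0.629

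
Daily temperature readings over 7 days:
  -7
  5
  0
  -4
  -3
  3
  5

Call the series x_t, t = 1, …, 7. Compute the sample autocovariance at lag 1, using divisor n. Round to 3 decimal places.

-2.411

Mean x̄ = (-7 + 5 + 0 − 4 − 3 + 3 + 5)/7 = -0.1429
Deviations: -6.8571, 5.1429, 0.1429, -3.8571, -2.8571, 3.1429, 5.1429
Σ_{t=1}^{6}(x_t−x̄)(x_{t+1}−x̄) = -16.8776
γ_1 = -16.8776 / 7 = -2.411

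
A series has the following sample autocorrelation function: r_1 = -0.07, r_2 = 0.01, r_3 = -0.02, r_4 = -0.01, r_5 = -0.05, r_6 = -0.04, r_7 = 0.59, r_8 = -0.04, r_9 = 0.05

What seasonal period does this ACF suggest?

The largest autocorrelation is r_7 = 0.59; the remaining lags stay at or below 0.05.
The dominant spike at lag 7 indicates a seasonal period of 7.

7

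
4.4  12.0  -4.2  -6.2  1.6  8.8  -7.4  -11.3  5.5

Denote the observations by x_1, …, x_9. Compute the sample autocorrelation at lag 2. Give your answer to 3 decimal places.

Mean x̄ = (4.4 + 12.0 − 4.2 − 6.2 + 1.6 + 8.8 − 7.4 − 11.3 + 5.5)/9 = 0.3556
Σ(x_t−x̄)(x_{t+2}−x̄) = (-18.4247) + (-76.3358) + (-5.6691) + (-55.3580) + (-9.6514) + (-98.4247) + (-39.8980) = -303.7617
Denominator Σ(x_t−x̄)² = 511.0022
r_2 = -303.7617 / 511.0022 = -0.594

-0.594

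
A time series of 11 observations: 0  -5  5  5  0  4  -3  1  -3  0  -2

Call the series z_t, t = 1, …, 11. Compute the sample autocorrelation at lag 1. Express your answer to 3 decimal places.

-0.165

Mean z̄ = (0 − 5 + 5 + 5 + 0 + 4 − 3 + 1 − 3 + 0 − 2)/11 = 0.1818
Numerator Σ_{t=1}^{10}(z_t−z̄)(z_{t+1}−z̄) = -18.7603
Denominator Σ(z_t−z̄)² = 113.6364
r_1 = -18.7603 / 113.6364 = -0.165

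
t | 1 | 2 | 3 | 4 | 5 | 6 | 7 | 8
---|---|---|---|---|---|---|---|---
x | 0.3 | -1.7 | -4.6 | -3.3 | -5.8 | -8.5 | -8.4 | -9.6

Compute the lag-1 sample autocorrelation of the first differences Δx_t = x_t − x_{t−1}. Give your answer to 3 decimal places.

First differences Δx: -2.0, -2.9, 1.3, -2.5, -2.7, 0.1, -1.2
Mean of differences = -1.4143
Numerator Σ(Δx_t−Δx̄)(Δx_{t+1}−Δx̄) = -6.3359
Denominator Σ(Δx_t−Δx̄)² = 15.0886
r_1(Δx) = -6.3359 / 15.0886 = -0.420

-0.420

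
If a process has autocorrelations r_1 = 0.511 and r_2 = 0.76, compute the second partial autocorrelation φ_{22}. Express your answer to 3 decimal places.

0.675

φ_{22} = (r_2 − r_1²) / (1 − r_1²)
r_1² = (0.511)² = 0.261121
Numerator = 0.76 − 0.2611 = 0.4989; denominator = 1 − 0.2611 = 0.7389
φ_{22} = 0.4989 / 0.7389 = 0.675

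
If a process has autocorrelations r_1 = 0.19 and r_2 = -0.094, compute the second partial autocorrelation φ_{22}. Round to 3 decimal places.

φ_{22} = (r_2 − r_1²) / (1 − r_1²)
r_1² = (0.19)² = 0.0361
Numerator = -0.094 − 0.0361 = -0.1301; denominator = 1 − 0.0361 = 0.9639
φ_{22} = -0.1301 / 0.9639 = -0.135

-0.135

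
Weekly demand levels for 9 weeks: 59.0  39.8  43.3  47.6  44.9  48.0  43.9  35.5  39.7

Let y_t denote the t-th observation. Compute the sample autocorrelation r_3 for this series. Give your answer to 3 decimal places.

0.043

Mean ȳ = (59.0 + 39.8 + 43.3 + 47.6 + 44.9 + 48.0 + 43.9 + 35.5 + 39.7)/9 = 44.6333
Σ(y_t−ȳ)(y_{t+3}−ȳ) = (42.6211) + (-1.2889) + (-4.4889) + (-2.1756) + (-2.4356) + (-16.6089) = 15.6233
Denominator Σ(y_t−ȳ)² = 360.0400
r_3 = 15.6233 / 360.0400 = 0.043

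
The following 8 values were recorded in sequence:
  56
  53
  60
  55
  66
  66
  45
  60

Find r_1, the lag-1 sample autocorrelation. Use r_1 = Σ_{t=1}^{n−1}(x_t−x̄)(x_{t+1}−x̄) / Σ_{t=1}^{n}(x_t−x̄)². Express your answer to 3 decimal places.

Mean x̄ = (56 + 53 + 60 + 55 + 66 + 66 + 45 + 60)/8 = 57.6250
Numerator Σ_{t=1}^{7}(x_t−x̄)(x_{t+1}−x̄) = -97.2656
Denominator Σ(x_t−x̄)² = 341.8750
r_1 = -97.2656 / 341.8750 = -0.285

-0.285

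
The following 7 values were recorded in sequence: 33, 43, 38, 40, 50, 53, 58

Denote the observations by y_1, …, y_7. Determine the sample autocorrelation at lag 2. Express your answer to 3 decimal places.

Mean ȳ = (33 + 43 + 38 + 40 + 50 + 53 + 58)/7 = 45.0000
Deviations from mean: -12.0000, -2.0000, -7.0000, -5.0000, 5.0000, 8.0000, 13.0000
Numerator Σ_{t=1}^{5}(y_t−ȳ)(y_{t+2}−ȳ) = 84.0000
Denominator Σ(y_t−ȳ)² = 480.0000
r_2 = 84.0000 / 480.0000 = 0.175

0.175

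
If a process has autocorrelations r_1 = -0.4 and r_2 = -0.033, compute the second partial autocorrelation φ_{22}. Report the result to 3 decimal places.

φ_{22} = (r_2 − r_1²) / (1 − r_1²)
r_1² = (-0.4)² = 0.16
Numerator = -0.033 − 0.1600 = -0.1930; denominator = 1 − 0.1600 = 0.8400
φ_{22} = -0.1930 / 0.8400 = -0.230

-0.230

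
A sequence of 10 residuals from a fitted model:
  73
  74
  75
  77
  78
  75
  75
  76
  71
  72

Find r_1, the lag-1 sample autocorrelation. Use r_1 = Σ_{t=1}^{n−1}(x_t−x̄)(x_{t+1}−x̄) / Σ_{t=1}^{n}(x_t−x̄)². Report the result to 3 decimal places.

0.383

Mean x̄ = (73 + 74 + 75 + 77 + 78 + 75 + 75 + 76 + 71 + 72)/10 = 74.6000
Numerator Σ_{t=1}^{9}(x_t−x̄)(x_{t+1}−x̄) = 16.2400
Denominator Σ(x_t−x̄)² = 42.4000
r_1 = 16.2400 / 42.4000 = 0.383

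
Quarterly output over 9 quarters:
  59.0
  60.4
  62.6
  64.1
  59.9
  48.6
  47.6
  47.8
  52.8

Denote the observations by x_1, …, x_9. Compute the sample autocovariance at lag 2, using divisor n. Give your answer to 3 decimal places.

Mean x̄ = (59.0 + 60.4 + 62.6 + 64.1 + 59.9 + 48.6 + 47.6 + 47.8 + 52.8)/9 = 55.8667
Σ_{t=1}^{7}(x_t−x̄)(x_{t+2}−x̄) = 76.3778
γ_2 = 76.3778 / 9 = 8.486

8.486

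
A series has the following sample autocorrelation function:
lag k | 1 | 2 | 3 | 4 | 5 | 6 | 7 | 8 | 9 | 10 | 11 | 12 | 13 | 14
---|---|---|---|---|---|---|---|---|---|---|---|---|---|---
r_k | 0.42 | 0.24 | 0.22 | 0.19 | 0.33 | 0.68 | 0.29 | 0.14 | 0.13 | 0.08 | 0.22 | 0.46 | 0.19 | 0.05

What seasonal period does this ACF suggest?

6

The largest autocorrelation is r_6 = 0.68, with a weaker echo at lag 12 (0.46); the remaining lags stay at or below 0.42. The elevated value at lag 1 (0.42), dropping to 0.24 at lag 2, reflects decaying short-term dependence rather than seasonality.
The dominant spike at lag 6 indicates a seasonal period of 6.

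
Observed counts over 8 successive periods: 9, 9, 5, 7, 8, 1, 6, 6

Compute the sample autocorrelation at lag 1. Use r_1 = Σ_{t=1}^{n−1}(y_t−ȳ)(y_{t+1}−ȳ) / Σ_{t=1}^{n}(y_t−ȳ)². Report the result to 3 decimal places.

-0.066

Mean ȳ = (9 + 9 + 5 + 7 + 8 + 1 + 6 + 6)/8 = 6.3750
Deviations from mean: 2.6250, 2.6250, -1.3750, 0.6250, 1.6250, -5.3750, -0.3750, -0.3750
Σ(y_t−ȳ)(y_{t+1}−ȳ) = (6.8906) + (-3.6094) + (-0.8594) + (1.0156) + (-8.7344) + (2.0156) + (0.1406) = -3.1406
Denominator Σ(y_t−ȳ)² = 47.8750
r_1 = -3.1406 / 47.8750 = -0.066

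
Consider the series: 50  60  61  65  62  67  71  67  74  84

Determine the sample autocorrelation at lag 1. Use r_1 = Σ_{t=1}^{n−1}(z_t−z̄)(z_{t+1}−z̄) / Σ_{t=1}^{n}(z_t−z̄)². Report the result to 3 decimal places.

0.391

Mean z̄ = (50 + 60 + 61 + 65 + 62 + 67 + 71 + 67 + 74 + 84)/10 = 66.1000
Numerator Σ_{t=1}^{9}(z_t−z̄)(z_{t+1}−z̄) = 293.0900
Denominator Σ(z_t−z̄)² = 748.9000
r_1 = 293.0900 / 748.9000 = 0.391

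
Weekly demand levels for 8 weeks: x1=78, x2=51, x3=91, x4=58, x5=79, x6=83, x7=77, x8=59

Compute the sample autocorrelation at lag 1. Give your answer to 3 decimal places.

Mean x̄ = (78 + 51 + 91 + 58 + 79 + 83 + 77 + 59)/8 = 72.0000
Deviations from mean: 6.0000, -21.0000, 19.0000, -14.0000, 7.0000, 11.0000, 5.0000, -13.0000
Numerator Σ_{t=1}^{7}(x_t−x̄)(x_{t+1}−x̄) = -822.0000
Denominator Σ(x_t−x̄)² = 1398.0000
r_1 = -822.0000 / 1398.0000 = -0.588

-0.588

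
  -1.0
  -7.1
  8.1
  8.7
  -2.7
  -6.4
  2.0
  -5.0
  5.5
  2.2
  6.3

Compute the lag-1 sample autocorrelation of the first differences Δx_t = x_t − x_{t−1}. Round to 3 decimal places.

First differences Δx: -6.1, 15.2, 0.6, -11.4, -3.7, 8.4, -7.0, 10.5, -3.3, 4.1
Mean of differences = 0.7300
Numerator Σ(Δx_t−Δx̄)(Δx_{t+1}−Δx̄) = -267.1419
Denominator Σ(Δx_t−Δx̄)² = 664.4410
r_1(Δx) = -267.1419 / 664.4410 = -0.402

-0.402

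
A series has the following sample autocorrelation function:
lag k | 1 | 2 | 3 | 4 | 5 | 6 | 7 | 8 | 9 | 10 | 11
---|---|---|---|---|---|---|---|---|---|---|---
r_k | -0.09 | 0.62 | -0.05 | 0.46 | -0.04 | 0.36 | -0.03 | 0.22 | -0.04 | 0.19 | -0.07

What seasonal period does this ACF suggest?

The largest autocorrelation is r_2 = 0.62, with weaker echoes at lags 4 (0.46), 6 (0.36), 8 (0.22) and 10 (0.19); the remaining lags stay at or below -0.03.
The dominant spike at lag 2 indicates a seasonal period of 2.

2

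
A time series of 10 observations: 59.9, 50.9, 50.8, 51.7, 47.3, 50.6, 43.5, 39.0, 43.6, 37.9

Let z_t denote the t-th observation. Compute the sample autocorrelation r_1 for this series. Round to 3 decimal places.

0.396

Mean z̄ = (59.9 + 50.9 + 50.8 + 51.7 + 47.3 + 50.6 + 43.5 + 39.0 + 43.6 + 37.9)/10 = 47.5200
Numerator Σ_{t=1}^{9}(z_t−z̄)(z_{t+1}−z̄) = 158.0216
Denominator Σ(z_t−z̄)² = 399.1160
r_1 = 158.0216 / 399.1160 = 0.396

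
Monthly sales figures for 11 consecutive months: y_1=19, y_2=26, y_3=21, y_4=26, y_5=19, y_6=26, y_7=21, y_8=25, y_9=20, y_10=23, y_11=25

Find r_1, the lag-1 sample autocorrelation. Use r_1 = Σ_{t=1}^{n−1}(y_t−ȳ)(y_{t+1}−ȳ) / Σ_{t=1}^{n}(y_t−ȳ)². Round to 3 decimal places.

Mean ȳ = (19 + 26 + 21 + 26 + 19 + 26 + 21 + 25 + 20 + 23 + 25)/11 = 22.8182
Numerator Σ_{t=1}^{10}(y_t−ȳ)(y_{t+1}−ȳ) = -64.0331
Denominator Σ(y_t−ȳ)² = 83.6364
r_1 = -64.0331 / 83.6364 = -0.766

-0.766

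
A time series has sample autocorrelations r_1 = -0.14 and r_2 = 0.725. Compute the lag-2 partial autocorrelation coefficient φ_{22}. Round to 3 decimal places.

0.720

φ_{22} = (r_2 − r_1²) / (1 − r_1²)
r_1² = (-0.14)² = 0.0196
Numerator = 0.725 − 0.0196 = 0.7054; denominator = 1 − 0.0196 = 0.9804
φ_{22} = 0.7054 / 0.9804 = 0.720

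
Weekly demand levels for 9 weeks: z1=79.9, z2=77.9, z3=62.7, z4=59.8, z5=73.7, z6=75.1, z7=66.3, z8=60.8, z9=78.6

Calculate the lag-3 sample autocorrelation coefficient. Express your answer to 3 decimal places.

-0.117

Mean z̄ = (79.9 + 77.9 + 62.7 + 59.8 + 73.7 + 75.1 + 66.3 + 60.8 + 78.6)/9 = 70.5333
Σ(z_t−z̄)(z_{t+3}−z̄) = (-100.5356) + (23.3278) + (-35.7722) + (45.4378) + (-30.8222) + (36.8378) = -61.5267
Denominator Σ(z_t−z̄)² = 527.1800
r_3 = -61.5267 / 527.1800 = -0.117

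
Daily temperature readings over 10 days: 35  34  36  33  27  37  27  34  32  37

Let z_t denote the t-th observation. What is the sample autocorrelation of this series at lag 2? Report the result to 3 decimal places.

Mean z̄ = (35 + 34 + 36 + 33 + 27 + 37 + 27 + 34 + 32 + 37)/10 = 33.2000
Numerator Σ_{t=1}^{8}(z_t−z̄)(z_{t+2}−z̄) = 38.7200
Denominator Σ(z_t−z̄)² = 119.6000
r_2 = 38.7200 / 119.6000 = 0.324

0.324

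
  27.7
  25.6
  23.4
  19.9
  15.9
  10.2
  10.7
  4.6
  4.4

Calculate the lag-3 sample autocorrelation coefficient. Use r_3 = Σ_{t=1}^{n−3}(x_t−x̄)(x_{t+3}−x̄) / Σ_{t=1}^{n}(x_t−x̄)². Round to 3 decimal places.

Mean x̄ = (27.7 + 25.6 + 23.4 + 19.9 + 15.9 + 10.2 + 10.7 + 4.6 + 4.4)/9 = 15.8222
Σ(x_t−x̄)(x_{t+3}−x̄) = (48.4349) + (0.7605) + (-42.6040) + (-20.8873) + (-0.8728) + (64.2183) = 49.0496
Denominator Σ(x_t−x̄)² = 624.9956
r_3 = 49.0496 / 624.9956 = 0.078

0.078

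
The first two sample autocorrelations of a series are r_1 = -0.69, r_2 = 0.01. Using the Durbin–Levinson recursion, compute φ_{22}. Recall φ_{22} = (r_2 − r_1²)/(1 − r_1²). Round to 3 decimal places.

φ_{22} = (r_2 − r_1²) / (1 − r_1²)
r_1² = (-0.69)² = 0.4761
Numerator = 0.01 − 0.4761 = -0.4661; denominator = 1 − 0.4761 = 0.5239
φ_{22} = -0.4661 / 0.5239 = -0.890

-0.890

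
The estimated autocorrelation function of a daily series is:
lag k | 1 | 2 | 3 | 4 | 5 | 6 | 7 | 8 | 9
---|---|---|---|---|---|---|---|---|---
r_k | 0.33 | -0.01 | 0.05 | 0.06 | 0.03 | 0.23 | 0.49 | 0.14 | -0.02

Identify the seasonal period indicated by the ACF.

The largest autocorrelation is r_7 = 0.49; the remaining lags stay at or below 0.33.
The dominant spike at lag 7 indicates a seasonal period of 7.

7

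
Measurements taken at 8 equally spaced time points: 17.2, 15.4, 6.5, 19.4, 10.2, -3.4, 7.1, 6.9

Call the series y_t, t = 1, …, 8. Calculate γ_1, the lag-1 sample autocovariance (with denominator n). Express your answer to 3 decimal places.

Mean ȳ = (17.2 + 15.4 + 6.5 + 19.4 + 10.2 − 3.4 + 7.1 + 6.9)/8 = 9.9125
Deviations: 7.2875, 5.4875, -3.4125, 9.4875, 0.2875, -13.3125, -2.8125, -3.0125
Σ_{t=1}^{7}(y_t−ȳ)(y_{t+1}−ȳ) = 33.7023
γ_1 = 33.7023 / 8 = 4.213

4.213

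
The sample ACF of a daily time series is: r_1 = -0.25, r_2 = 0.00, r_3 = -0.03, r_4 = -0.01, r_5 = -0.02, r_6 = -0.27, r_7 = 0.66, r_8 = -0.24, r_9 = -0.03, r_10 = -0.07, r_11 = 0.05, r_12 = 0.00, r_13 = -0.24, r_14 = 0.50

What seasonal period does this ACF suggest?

The largest autocorrelation is r_7 = 0.66, with a weaker echo at lag 14 (0.50); the remaining lags stay at or below 0.05.
The dominant spike at lag 7 indicates a seasonal period of 7.

7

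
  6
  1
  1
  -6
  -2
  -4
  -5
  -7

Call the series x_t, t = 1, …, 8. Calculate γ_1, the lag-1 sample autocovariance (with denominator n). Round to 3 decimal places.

Mean x̄ = (6 + 1 + 1 − 6 − 2 − 4 − 5 − 7)/8 = -2.0000
Deviations: 8.0000, 3.0000, 3.0000, -4.0000, 0.0000, -2.0000, -3.0000, -5.0000
Σ_{t=1}^{7}(x_t−x̄)(x_{t+1}−x̄) = 42.0000
γ_1 = 42.0000 / 8 = 5.250

5.250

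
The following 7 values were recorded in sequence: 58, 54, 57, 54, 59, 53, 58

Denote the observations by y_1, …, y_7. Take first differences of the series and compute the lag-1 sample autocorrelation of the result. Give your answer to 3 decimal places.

First differences Δy: -4, 3, -3, 5, -6, 5
Mean of differences = 0.0000
Numerator Σ(Δy_t−Δȳ)(Δy_{t+1}−Δȳ) = -96.0000
Denominator Σ(Δy_t−Δȳ)² = 120.0000
r_1(Δy) = -96.0000 / 120.0000 = -0.800

-0.800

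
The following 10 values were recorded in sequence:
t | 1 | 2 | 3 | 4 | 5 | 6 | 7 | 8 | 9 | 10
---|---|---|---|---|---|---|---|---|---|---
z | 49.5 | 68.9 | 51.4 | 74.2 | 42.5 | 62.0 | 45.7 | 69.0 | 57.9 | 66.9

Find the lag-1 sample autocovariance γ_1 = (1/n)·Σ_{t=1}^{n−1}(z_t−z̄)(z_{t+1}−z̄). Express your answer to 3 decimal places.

-77.782

Mean z̄ = (49.5 + 68.9 + 51.4 + 74.2 + 42.5 + 62.0 + 45.7 + 69.0 + 57.9 + 66.9)/10 = 58.8000
Σ_{t=1}^{9}(z_t−z̄)(z_{t+1}−z̄) = -777.8200
γ_1 = -777.8200 / 10 = -77.782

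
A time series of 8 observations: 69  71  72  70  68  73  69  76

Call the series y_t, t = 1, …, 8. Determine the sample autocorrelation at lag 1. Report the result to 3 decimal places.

Mean ȳ = (69 + 71 + 72 + 70 + 68 + 73 + 69 + 76)/8 = 71.0000
Deviations from mean: -2.0000, 0.0000, 1.0000, -1.0000, -3.0000, 2.0000, -2.0000, 5.0000
Σ(y_t−ȳ)(y_{t+1}−ȳ) = (0.0000) + (0.0000) + (-1.0000) + (3.0000) + (-6.0000) + (-4.0000) + (-10.0000) = -18.0000
Denominator Σ(y_t−ȳ)² = 48.0000
r_1 = -18.0000 / 48.0000 = -0.375

-0.375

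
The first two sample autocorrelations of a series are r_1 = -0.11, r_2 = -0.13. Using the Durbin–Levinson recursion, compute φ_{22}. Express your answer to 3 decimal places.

-0.144

φ_{22} = (r_2 − r_1²) / (1 − r_1²)
r_1² = (-0.11)² = 0.0121
Numerator = -0.13 − 0.0121 = -0.1421; denominator = 1 − 0.0121 = 0.9879
φ_{22} = -0.1421 / 0.9879 = -0.144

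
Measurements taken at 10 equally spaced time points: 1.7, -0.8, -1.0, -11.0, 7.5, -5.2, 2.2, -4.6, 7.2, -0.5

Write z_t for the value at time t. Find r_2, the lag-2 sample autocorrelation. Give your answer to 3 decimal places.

Mean z̄ = (1.7 − 0.8 − 1.0 − 11.0 + 7.5 − 5.2 + 2.2 − 4.6 + 7.2 − 0.5)/10 = -0.4500
Numerator Σ_{t=1}^{8}(z_t−z̄)(z_{t+2}−z̄) = 109.5100
Denominator Σ(z_t−z̄)² = 284.8850
r_2 = 109.5100 / 284.8850 = 0.384

0.384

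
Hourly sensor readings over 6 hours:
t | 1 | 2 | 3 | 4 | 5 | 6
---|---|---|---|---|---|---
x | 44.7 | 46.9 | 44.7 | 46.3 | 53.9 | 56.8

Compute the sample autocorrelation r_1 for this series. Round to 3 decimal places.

Mean x̄ = (44.7 + 46.9 + 44.7 + 46.3 + 53.9 + 56.8)/6 = 48.8833
Deviations from mean: -4.1833, -1.9833, -4.1833, -2.5833, 5.0167, 7.9167
Numerator Σ_{t=1}^{5}(x_t−x̄)(x_{t+1}−x̄) = 54.1564
Denominator Σ(x_t−x̄)² = 133.4483
r_1 = 54.1564 / 133.4483 = 0.406

0.406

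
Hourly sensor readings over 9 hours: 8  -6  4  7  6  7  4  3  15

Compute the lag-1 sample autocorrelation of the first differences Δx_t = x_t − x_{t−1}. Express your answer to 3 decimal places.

-0.296

First differences Δx: -14, 10, 3, -1, 1, -3, -1, 12
Mean of differences = 0.8750
Numerator Σ(Δx_t−Δx̄)(Δx_{t+1}−Δx̄) = -134.6406
Denominator Σ(Δx_t−Δx̄)² = 454.8750
r_1(Δx) = -134.6406 / 454.8750 = -0.296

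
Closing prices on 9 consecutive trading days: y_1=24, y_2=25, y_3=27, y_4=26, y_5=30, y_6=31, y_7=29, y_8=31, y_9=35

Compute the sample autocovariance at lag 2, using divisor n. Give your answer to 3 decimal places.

1.901

Mean ȳ = (24 + 25 + 27 + 26 + 30 + 31 + 29 + 31 + 35)/9 = 28.6667
Σ_{t=1}^{7}(y_t−ȳ)(y_{t+2}−ȳ) = 17.1111
γ_2 = 17.1111 / 9 = 1.901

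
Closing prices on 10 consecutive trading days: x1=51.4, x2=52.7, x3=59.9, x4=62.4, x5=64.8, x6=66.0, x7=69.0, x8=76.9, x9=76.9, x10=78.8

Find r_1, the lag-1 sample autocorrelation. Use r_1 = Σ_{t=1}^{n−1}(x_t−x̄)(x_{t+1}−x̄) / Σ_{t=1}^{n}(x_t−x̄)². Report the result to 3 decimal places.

Mean x̄ = (51.4 + 52.7 + 59.9 + 62.4 + 64.8 + 66.0 + 69.0 + 76.9 + 76.9 + 78.8)/10 = 65.8800
Numerator Σ_{t=1}^{9}(x_t−x̄)(x_{t+1}−x̄) = 592.6776
Denominator Σ(x_t−x̄)² = 851.9760
r_1 = 592.6776 / 851.9760 = 0.696

0.696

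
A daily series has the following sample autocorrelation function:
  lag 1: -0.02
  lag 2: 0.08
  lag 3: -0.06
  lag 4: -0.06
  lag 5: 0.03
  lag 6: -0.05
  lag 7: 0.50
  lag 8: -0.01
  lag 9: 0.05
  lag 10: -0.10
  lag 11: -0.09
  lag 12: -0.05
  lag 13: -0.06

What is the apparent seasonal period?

The largest autocorrelation is r_7 = 0.50; the remaining lags stay at or below 0.08.
The dominant spike at lag 7 indicates a seasonal period of 7.

7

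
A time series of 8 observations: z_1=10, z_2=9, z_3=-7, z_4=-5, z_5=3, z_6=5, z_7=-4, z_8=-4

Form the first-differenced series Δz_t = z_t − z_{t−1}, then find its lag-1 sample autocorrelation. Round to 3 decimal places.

-0.084

First differences Δz: -1, -16, 2, 8, 2, -9, 0
Mean of differences = -2.0000
Numerator Σ(Δz_t−Δz̄)(Δz_{t+1}−Δz̄) = -32.0000
Denominator Σ(Δz_t−Δz̄)² = 382.0000
r_1(Δz) = -32.0000 / 382.0000 = -0.084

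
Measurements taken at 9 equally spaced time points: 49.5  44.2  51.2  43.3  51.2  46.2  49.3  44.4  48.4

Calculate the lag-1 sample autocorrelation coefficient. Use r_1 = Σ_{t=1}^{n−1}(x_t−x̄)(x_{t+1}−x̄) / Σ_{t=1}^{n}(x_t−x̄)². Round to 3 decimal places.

Mean x̄ = (49.5 + 44.2 + 51.2 + 43.3 + 51.2 + 46.2 + 49.3 + 44.4 + 48.4)/9 = 47.5222
Numerator Σ_{t=1}^{8}(x_t−x̄)(x_{t+1}−x̄) = -65.3505
Denominator Σ(x_t−x̄)² = 75.2556
r_1 = -65.3505 / 75.2556 = -0.868

-0.868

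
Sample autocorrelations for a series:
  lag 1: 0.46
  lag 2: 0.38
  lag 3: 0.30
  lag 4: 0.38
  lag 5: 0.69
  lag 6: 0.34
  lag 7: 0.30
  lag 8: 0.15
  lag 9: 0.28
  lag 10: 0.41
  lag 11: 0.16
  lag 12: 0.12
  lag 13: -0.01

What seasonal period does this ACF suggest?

5

The largest autocorrelation is r_5 = 0.69; the remaining lags stay at or below 0.46. The elevated value at lag 1 (0.46), dropping to 0.38 at lag 2, reflects decaying short-term dependence rather than seasonality.
The dominant spike at lag 5 indicates a seasonal period of 5.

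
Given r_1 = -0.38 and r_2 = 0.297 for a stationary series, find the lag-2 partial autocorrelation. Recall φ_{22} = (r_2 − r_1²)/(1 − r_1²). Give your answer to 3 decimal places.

0.178

φ_{22} = (r_2 − r_1²) / (1 − r_1²)
r_1² = (-0.38)² = 0.1444
Numerator = 0.297 − 0.1444 = 0.1526; denominator = 1 − 0.1444 = 0.8556
φ_{22} = 0.1526 / 0.8556 = 0.178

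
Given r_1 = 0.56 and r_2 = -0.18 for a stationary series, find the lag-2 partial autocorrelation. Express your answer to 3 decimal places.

-0.719

φ_{22} = (r_2 − r_1²) / (1 − r_1²)
r_1² = (0.56)² = 0.3136
Numerator = -0.18 − 0.3136 = -0.4936; denominator = 1 − 0.3136 = 0.6864
φ_{22} = -0.4936 / 0.6864 = -0.719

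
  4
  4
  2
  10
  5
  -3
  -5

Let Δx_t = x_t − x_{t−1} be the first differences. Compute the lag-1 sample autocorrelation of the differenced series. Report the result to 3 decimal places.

-0.086

First differences Δx: 0, -2, 8, -5, -8, -2
Mean of differences = -1.5000
Numerator Σ(Δx_t−Δx̄)(Δx_{t+1}−Δx̄) = -12.7500
Denominator Σ(Δx_t−Δx̄)² = 147.5000
r_1(Δx) = -12.7500 / 147.5000 = -0.086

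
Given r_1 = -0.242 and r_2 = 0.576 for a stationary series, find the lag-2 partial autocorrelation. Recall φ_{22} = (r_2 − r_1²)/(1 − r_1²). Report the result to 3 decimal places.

0.550

φ_{22} = (r_2 − r_1²) / (1 − r_1²)
r_1² = (-0.242)² = 0.058564
Numerator = 0.576 − 0.0586 = 0.5174; denominator = 1 − 0.0586 = 0.9414
φ_{22} = 0.5174 / 0.9414 = 0.550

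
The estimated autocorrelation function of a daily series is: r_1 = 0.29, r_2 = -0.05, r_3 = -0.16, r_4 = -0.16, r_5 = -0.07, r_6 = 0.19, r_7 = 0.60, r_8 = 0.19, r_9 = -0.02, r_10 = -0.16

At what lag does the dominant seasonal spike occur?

7

The largest autocorrelation is r_7 = 0.60; the remaining lags stay at or below 0.29.
The dominant spike at lag 7 indicates a seasonal period of 7.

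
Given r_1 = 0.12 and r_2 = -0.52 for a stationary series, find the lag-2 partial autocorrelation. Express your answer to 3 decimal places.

φ_{22} = (r_2 − r_1²) / (1 − r_1²)
r_1² = (0.12)² = 0.0144
Numerator = -0.52 − 0.0144 = -0.5344; denominator = 1 − 0.0144 = 0.9856
φ_{22} = -0.5344 / 0.9856 = -0.542

-0.542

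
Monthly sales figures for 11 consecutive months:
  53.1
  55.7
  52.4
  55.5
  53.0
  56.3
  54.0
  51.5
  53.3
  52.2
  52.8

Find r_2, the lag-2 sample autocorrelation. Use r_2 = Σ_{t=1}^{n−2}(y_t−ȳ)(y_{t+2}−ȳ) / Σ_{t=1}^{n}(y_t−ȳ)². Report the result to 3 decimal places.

Mean ȳ = (53.1 + 55.7 + 52.4 + 55.5 + 53.0 + 56.3 + 54.0 + 51.5 + 53.3 + 52.2 + 52.8)/11 = 53.6182
Numerator Σ_{t=1}^{9}(y_t−ȳ)(y_{t+2}−ȳ) = 7.5748
Denominator Σ(y_t−ȳ)² = 24.6164
r_2 = 7.5748 / 24.6164 = 0.308

0.308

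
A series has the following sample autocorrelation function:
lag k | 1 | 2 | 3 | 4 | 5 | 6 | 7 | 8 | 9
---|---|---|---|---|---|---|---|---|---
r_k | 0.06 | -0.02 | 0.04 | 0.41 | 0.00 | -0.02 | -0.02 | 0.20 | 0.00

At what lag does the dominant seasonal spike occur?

4

The largest autocorrelation is r_4 = 0.41, with a weaker echo at lag 8 (0.20); the remaining lags stay at or below 0.06.
The dominant spike at lag 4 indicates a seasonal period of 4.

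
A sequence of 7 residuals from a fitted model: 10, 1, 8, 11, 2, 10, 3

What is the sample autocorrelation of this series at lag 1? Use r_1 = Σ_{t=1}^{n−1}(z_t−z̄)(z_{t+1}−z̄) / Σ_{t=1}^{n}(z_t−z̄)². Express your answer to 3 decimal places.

-0.629

Mean z̄ = (10 + 1 + 8 + 11 + 2 + 10 + 3)/7 = 6.4286
Deviations from mean: 3.5714, -5.4286, 1.5714, 4.5714, -4.4286, 3.5714, -3.4286
Numerator Σ_{t=1}^{6}(z_t−z̄)(z_{t+1}−z̄) = -69.0408
Denominator Σ(z_t−z̄)² = 109.7143
r_1 = -69.0408 / 109.7143 = -0.629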